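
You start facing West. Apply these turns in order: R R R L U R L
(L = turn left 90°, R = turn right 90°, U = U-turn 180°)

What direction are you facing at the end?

Answer: Final heading: West

Derivation:
Start: West
  R (right (90° clockwise)) -> North
  R (right (90° clockwise)) -> East
  R (right (90° clockwise)) -> South
  L (left (90° counter-clockwise)) -> East
  U (U-turn (180°)) -> West
  R (right (90° clockwise)) -> North
  L (left (90° counter-clockwise)) -> West
Final: West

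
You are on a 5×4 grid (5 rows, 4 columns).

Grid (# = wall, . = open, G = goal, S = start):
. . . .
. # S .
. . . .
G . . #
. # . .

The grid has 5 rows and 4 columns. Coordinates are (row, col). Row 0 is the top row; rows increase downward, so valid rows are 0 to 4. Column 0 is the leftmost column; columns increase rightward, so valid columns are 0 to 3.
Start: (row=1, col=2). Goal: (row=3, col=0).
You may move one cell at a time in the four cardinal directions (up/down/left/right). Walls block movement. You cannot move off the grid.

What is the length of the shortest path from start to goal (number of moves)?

Answer: Shortest path length: 4

Derivation:
BFS from (row=1, col=2) until reaching (row=3, col=0):
  Distance 0: (row=1, col=2)
  Distance 1: (row=0, col=2), (row=1, col=3), (row=2, col=2)
  Distance 2: (row=0, col=1), (row=0, col=3), (row=2, col=1), (row=2, col=3), (row=3, col=2)
  Distance 3: (row=0, col=0), (row=2, col=0), (row=3, col=1), (row=4, col=2)
  Distance 4: (row=1, col=0), (row=3, col=0), (row=4, col=3)  <- goal reached here
One shortest path (4 moves): (row=1, col=2) -> (row=2, col=2) -> (row=2, col=1) -> (row=2, col=0) -> (row=3, col=0)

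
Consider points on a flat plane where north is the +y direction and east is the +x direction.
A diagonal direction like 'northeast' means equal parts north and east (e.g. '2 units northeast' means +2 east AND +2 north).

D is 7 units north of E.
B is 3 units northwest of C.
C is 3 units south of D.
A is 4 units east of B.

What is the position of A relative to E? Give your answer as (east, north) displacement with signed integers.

Answer: A is at (east=1, north=7) relative to E.

Derivation:
Place E at the origin (east=0, north=0).
  D is 7 units north of E: delta (east=+0, north=+7); D at (east=0, north=7).
  C is 3 units south of D: delta (east=+0, north=-3); C at (east=0, north=4).
  B is 3 units northwest of C: delta (east=-3, north=+3); B at (east=-3, north=7).
  A is 4 units east of B: delta (east=+4, north=+0); A at (east=1, north=7).
Therefore A relative to E: (east=1, north=7).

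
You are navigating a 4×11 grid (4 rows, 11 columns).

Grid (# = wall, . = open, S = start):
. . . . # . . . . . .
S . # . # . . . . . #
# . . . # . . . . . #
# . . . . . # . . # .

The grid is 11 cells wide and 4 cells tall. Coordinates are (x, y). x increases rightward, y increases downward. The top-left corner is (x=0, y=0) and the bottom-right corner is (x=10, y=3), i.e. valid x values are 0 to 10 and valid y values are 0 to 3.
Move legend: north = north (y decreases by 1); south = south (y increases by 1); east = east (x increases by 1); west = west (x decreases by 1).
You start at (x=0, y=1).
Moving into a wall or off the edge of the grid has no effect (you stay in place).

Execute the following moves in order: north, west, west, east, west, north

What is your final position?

Start: (x=0, y=1)
  north (north): (x=0, y=1) -> (x=0, y=0)
  west (west): blocked, stay at (x=0, y=0)
  west (west): blocked, stay at (x=0, y=0)
  east (east): (x=0, y=0) -> (x=1, y=0)
  west (west): (x=1, y=0) -> (x=0, y=0)
  north (north): blocked, stay at (x=0, y=0)
Final: (x=0, y=0)

Answer: Final position: (x=0, y=0)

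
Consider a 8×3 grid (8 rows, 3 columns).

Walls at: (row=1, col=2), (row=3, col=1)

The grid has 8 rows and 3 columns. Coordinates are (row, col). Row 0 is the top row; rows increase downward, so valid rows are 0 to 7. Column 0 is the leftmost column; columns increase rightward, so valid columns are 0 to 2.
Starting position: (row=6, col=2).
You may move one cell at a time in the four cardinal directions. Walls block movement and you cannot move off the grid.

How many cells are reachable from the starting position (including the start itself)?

Answer: Reachable cells: 22

Derivation:
BFS flood-fill from (row=6, col=2):
  Distance 0: (row=6, col=2)
  Distance 1: (row=5, col=2), (row=6, col=1), (row=7, col=2)
  Distance 2: (row=4, col=2), (row=5, col=1), (row=6, col=0), (row=7, col=1)
  Distance 3: (row=3, col=2), (row=4, col=1), (row=5, col=0), (row=7, col=0)
  Distance 4: (row=2, col=2), (row=4, col=0)
  Distance 5: (row=2, col=1), (row=3, col=0)
  Distance 6: (row=1, col=1), (row=2, col=0)
  Distance 7: (row=0, col=1), (row=1, col=0)
  Distance 8: (row=0, col=0), (row=0, col=2)
Total reachable: 22 (grid has 22 open cells total)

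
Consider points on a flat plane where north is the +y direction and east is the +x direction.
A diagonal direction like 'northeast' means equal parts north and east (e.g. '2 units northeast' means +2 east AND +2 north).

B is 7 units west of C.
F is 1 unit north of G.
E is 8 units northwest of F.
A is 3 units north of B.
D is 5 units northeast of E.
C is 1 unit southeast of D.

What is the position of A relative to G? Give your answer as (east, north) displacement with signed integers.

Place G at the origin (east=0, north=0).
  F is 1 unit north of G: delta (east=+0, north=+1); F at (east=0, north=1).
  E is 8 units northwest of F: delta (east=-8, north=+8); E at (east=-8, north=9).
  D is 5 units northeast of E: delta (east=+5, north=+5); D at (east=-3, north=14).
  C is 1 unit southeast of D: delta (east=+1, north=-1); C at (east=-2, north=13).
  B is 7 units west of C: delta (east=-7, north=+0); B at (east=-9, north=13).
  A is 3 units north of B: delta (east=+0, north=+3); A at (east=-9, north=16).
Therefore A relative to G: (east=-9, north=16).

Answer: A is at (east=-9, north=16) relative to G.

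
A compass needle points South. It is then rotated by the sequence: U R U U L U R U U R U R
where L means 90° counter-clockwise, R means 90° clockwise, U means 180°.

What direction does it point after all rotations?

Answer: Final heading: West

Derivation:
Start: South
  U (U-turn (180°)) -> North
  R (right (90° clockwise)) -> East
  U (U-turn (180°)) -> West
  U (U-turn (180°)) -> East
  L (left (90° counter-clockwise)) -> North
  U (U-turn (180°)) -> South
  R (right (90° clockwise)) -> West
  U (U-turn (180°)) -> East
  U (U-turn (180°)) -> West
  R (right (90° clockwise)) -> North
  U (U-turn (180°)) -> South
  R (right (90° clockwise)) -> West
Final: West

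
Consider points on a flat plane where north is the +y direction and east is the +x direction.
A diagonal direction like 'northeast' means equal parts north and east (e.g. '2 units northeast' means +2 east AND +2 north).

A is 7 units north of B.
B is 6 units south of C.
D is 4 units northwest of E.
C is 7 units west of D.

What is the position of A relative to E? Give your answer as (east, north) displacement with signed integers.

Answer: A is at (east=-11, north=5) relative to E.

Derivation:
Place E at the origin (east=0, north=0).
  D is 4 units northwest of E: delta (east=-4, north=+4); D at (east=-4, north=4).
  C is 7 units west of D: delta (east=-7, north=+0); C at (east=-11, north=4).
  B is 6 units south of C: delta (east=+0, north=-6); B at (east=-11, north=-2).
  A is 7 units north of B: delta (east=+0, north=+7); A at (east=-11, north=5).
Therefore A relative to E: (east=-11, north=5).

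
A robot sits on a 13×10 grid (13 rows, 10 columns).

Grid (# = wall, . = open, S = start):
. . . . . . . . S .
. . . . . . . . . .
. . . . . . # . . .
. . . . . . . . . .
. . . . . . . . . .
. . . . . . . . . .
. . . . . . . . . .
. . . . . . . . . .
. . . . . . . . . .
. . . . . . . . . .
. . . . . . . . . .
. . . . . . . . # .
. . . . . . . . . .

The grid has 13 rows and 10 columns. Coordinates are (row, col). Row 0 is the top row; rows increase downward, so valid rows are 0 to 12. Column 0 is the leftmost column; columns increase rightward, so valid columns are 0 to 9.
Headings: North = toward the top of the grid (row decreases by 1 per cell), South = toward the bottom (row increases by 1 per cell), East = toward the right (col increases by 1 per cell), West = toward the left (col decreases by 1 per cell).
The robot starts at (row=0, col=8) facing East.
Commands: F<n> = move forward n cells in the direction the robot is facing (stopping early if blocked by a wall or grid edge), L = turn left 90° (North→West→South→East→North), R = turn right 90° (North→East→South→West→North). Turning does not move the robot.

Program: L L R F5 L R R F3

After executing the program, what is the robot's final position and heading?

Answer: Final position: (row=0, col=9), facing East

Derivation:
Start: (row=0, col=8), facing East
  L: turn left, now facing North
  L: turn left, now facing West
  R: turn right, now facing North
  F5: move forward 0/5 (blocked), now at (row=0, col=8)
  L: turn left, now facing West
  R: turn right, now facing North
  R: turn right, now facing East
  F3: move forward 1/3 (blocked), now at (row=0, col=9)
Final: (row=0, col=9), facing East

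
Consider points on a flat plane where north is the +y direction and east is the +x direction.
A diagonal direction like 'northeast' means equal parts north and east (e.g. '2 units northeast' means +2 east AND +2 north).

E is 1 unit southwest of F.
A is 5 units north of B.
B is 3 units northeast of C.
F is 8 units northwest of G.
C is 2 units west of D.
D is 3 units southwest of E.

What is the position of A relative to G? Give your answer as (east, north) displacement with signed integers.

Answer: A is at (east=-11, north=12) relative to G.

Derivation:
Place G at the origin (east=0, north=0).
  F is 8 units northwest of G: delta (east=-8, north=+8); F at (east=-8, north=8).
  E is 1 unit southwest of F: delta (east=-1, north=-1); E at (east=-9, north=7).
  D is 3 units southwest of E: delta (east=-3, north=-3); D at (east=-12, north=4).
  C is 2 units west of D: delta (east=-2, north=+0); C at (east=-14, north=4).
  B is 3 units northeast of C: delta (east=+3, north=+3); B at (east=-11, north=7).
  A is 5 units north of B: delta (east=+0, north=+5); A at (east=-11, north=12).
Therefore A relative to G: (east=-11, north=12).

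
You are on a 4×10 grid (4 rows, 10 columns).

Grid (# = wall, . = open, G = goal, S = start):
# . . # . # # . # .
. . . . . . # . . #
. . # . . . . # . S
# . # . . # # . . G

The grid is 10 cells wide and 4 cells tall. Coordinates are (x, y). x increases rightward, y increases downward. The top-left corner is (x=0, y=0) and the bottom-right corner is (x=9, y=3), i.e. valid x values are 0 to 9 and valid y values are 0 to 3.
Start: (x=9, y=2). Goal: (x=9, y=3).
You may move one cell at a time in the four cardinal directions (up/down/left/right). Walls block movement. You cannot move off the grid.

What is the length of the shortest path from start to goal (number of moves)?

BFS from (x=9, y=2) until reaching (x=9, y=3):
  Distance 0: (x=9, y=2)
  Distance 1: (x=8, y=2), (x=9, y=3)  <- goal reached here
One shortest path (1 moves): (x=9, y=2) -> (x=9, y=3)

Answer: Shortest path length: 1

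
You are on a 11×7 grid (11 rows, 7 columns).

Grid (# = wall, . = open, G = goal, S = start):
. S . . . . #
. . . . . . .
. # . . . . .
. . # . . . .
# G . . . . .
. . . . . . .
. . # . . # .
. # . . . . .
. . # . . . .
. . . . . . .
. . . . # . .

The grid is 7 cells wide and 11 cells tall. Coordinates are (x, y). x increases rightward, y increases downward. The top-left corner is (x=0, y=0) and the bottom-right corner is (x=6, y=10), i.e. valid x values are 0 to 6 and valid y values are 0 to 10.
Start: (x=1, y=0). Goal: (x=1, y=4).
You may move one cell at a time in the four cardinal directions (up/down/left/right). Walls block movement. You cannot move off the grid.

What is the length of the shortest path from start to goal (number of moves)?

BFS from (x=1, y=0) until reaching (x=1, y=4):
  Distance 0: (x=1, y=0)
  Distance 1: (x=0, y=0), (x=2, y=0), (x=1, y=1)
  Distance 2: (x=3, y=0), (x=0, y=1), (x=2, y=1)
  Distance 3: (x=4, y=0), (x=3, y=1), (x=0, y=2), (x=2, y=2)
  Distance 4: (x=5, y=0), (x=4, y=1), (x=3, y=2), (x=0, y=3)
  Distance 5: (x=5, y=1), (x=4, y=2), (x=1, y=3), (x=3, y=3)
  Distance 6: (x=6, y=1), (x=5, y=2), (x=4, y=3), (x=1, y=4), (x=3, y=4)  <- goal reached here
One shortest path (6 moves): (x=1, y=0) -> (x=0, y=0) -> (x=0, y=1) -> (x=0, y=2) -> (x=0, y=3) -> (x=1, y=3) -> (x=1, y=4)

Answer: Shortest path length: 6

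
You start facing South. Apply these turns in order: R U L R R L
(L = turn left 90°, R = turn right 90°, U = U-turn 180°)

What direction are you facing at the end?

Start: South
  R (right (90° clockwise)) -> West
  U (U-turn (180°)) -> East
  L (left (90° counter-clockwise)) -> North
  R (right (90° clockwise)) -> East
  R (right (90° clockwise)) -> South
  L (left (90° counter-clockwise)) -> East
Final: East

Answer: Final heading: East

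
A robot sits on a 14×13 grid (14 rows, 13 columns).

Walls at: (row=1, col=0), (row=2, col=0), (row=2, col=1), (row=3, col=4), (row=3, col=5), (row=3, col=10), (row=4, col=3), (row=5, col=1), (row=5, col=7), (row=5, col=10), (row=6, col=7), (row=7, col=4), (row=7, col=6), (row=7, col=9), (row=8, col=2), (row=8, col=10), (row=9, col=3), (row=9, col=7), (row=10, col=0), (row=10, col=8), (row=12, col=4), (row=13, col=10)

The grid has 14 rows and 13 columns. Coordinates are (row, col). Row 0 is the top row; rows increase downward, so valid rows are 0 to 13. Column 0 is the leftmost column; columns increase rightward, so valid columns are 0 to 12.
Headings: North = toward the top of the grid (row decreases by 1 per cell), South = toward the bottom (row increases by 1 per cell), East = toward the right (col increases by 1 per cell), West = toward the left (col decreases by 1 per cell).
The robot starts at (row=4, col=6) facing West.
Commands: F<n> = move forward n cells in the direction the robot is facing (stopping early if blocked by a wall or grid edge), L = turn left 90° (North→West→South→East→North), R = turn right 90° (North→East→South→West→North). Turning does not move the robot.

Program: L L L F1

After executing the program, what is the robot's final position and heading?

Start: (row=4, col=6), facing West
  L: turn left, now facing South
  L: turn left, now facing East
  L: turn left, now facing North
  F1: move forward 1, now at (row=3, col=6)
Final: (row=3, col=6), facing North

Answer: Final position: (row=3, col=6), facing North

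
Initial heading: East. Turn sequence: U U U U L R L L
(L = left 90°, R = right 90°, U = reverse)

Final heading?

Answer: Final heading: West

Derivation:
Start: East
  U (U-turn (180°)) -> West
  U (U-turn (180°)) -> East
  U (U-turn (180°)) -> West
  U (U-turn (180°)) -> East
  L (left (90° counter-clockwise)) -> North
  R (right (90° clockwise)) -> East
  L (left (90° counter-clockwise)) -> North
  L (left (90° counter-clockwise)) -> West
Final: West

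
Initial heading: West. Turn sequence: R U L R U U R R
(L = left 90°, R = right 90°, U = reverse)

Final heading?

Answer: Final heading: North

Derivation:
Start: West
  R (right (90° clockwise)) -> North
  U (U-turn (180°)) -> South
  L (left (90° counter-clockwise)) -> East
  R (right (90° clockwise)) -> South
  U (U-turn (180°)) -> North
  U (U-turn (180°)) -> South
  R (right (90° clockwise)) -> West
  R (right (90° clockwise)) -> North
Final: North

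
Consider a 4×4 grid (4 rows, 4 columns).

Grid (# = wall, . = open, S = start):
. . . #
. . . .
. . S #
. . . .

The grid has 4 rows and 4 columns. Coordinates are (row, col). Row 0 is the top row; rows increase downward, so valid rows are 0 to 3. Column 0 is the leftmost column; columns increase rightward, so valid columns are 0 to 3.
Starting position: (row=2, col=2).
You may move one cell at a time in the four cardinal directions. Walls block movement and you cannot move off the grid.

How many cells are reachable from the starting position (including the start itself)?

Answer: Reachable cells: 14

Derivation:
BFS flood-fill from (row=2, col=2):
  Distance 0: (row=2, col=2)
  Distance 1: (row=1, col=2), (row=2, col=1), (row=3, col=2)
  Distance 2: (row=0, col=2), (row=1, col=1), (row=1, col=3), (row=2, col=0), (row=3, col=1), (row=3, col=3)
  Distance 3: (row=0, col=1), (row=1, col=0), (row=3, col=0)
  Distance 4: (row=0, col=0)
Total reachable: 14 (grid has 14 open cells total)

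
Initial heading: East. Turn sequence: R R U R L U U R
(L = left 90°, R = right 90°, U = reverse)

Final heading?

Start: East
  R (right (90° clockwise)) -> South
  R (right (90° clockwise)) -> West
  U (U-turn (180°)) -> East
  R (right (90° clockwise)) -> South
  L (left (90° counter-clockwise)) -> East
  U (U-turn (180°)) -> West
  U (U-turn (180°)) -> East
  R (right (90° clockwise)) -> South
Final: South

Answer: Final heading: South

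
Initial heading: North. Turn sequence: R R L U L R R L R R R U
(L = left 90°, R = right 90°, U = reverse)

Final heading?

Start: North
  R (right (90° clockwise)) -> East
  R (right (90° clockwise)) -> South
  L (left (90° counter-clockwise)) -> East
  U (U-turn (180°)) -> West
  L (left (90° counter-clockwise)) -> South
  R (right (90° clockwise)) -> West
  R (right (90° clockwise)) -> North
  L (left (90° counter-clockwise)) -> West
  R (right (90° clockwise)) -> North
  R (right (90° clockwise)) -> East
  R (right (90° clockwise)) -> South
  U (U-turn (180°)) -> North
Final: North

Answer: Final heading: North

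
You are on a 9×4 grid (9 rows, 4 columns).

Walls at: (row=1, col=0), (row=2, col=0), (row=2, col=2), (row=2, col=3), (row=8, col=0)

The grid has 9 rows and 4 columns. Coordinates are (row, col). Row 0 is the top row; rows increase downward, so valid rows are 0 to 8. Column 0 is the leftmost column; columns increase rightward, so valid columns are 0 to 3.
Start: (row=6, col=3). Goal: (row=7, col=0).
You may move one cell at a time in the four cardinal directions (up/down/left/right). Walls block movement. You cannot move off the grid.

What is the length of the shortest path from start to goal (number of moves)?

BFS from (row=6, col=3) until reaching (row=7, col=0):
  Distance 0: (row=6, col=3)
  Distance 1: (row=5, col=3), (row=6, col=2), (row=7, col=3)
  Distance 2: (row=4, col=3), (row=5, col=2), (row=6, col=1), (row=7, col=2), (row=8, col=3)
  Distance 3: (row=3, col=3), (row=4, col=2), (row=5, col=1), (row=6, col=0), (row=7, col=1), (row=8, col=2)
  Distance 4: (row=3, col=2), (row=4, col=1), (row=5, col=0), (row=7, col=0), (row=8, col=1)  <- goal reached here
One shortest path (4 moves): (row=6, col=3) -> (row=6, col=2) -> (row=6, col=1) -> (row=6, col=0) -> (row=7, col=0)

Answer: Shortest path length: 4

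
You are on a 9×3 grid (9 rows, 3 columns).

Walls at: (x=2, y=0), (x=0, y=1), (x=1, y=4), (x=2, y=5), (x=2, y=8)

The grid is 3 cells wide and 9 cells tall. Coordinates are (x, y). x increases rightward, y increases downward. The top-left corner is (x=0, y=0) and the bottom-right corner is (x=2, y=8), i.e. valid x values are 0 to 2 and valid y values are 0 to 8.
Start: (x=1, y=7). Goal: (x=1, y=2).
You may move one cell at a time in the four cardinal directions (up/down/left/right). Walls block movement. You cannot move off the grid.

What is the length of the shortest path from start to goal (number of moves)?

Answer: Shortest path length: 7

Derivation:
BFS from (x=1, y=7) until reaching (x=1, y=2):
  Distance 0: (x=1, y=7)
  Distance 1: (x=1, y=6), (x=0, y=7), (x=2, y=7), (x=1, y=8)
  Distance 2: (x=1, y=5), (x=0, y=6), (x=2, y=6), (x=0, y=8)
  Distance 3: (x=0, y=5)
  Distance 4: (x=0, y=4)
  Distance 5: (x=0, y=3)
  Distance 6: (x=0, y=2), (x=1, y=3)
  Distance 7: (x=1, y=2), (x=2, y=3)  <- goal reached here
One shortest path (7 moves): (x=1, y=7) -> (x=0, y=7) -> (x=0, y=6) -> (x=0, y=5) -> (x=0, y=4) -> (x=0, y=3) -> (x=1, y=3) -> (x=1, y=2)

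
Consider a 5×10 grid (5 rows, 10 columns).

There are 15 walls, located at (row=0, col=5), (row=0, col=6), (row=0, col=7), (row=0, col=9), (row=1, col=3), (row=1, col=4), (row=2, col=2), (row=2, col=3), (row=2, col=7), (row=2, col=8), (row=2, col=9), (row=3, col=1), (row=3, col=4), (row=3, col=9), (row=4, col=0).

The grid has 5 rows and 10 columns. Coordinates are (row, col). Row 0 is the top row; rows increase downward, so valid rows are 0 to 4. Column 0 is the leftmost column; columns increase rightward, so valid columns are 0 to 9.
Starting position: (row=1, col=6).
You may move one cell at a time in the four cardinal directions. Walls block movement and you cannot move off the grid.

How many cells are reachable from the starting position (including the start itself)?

BFS flood-fill from (row=1, col=6):
  Distance 0: (row=1, col=6)
  Distance 1: (row=1, col=5), (row=1, col=7), (row=2, col=6)
  Distance 2: (row=1, col=8), (row=2, col=5), (row=3, col=6)
  Distance 3: (row=0, col=8), (row=1, col=9), (row=2, col=4), (row=3, col=5), (row=3, col=7), (row=4, col=6)
  Distance 4: (row=3, col=8), (row=4, col=5), (row=4, col=7)
  Distance 5: (row=4, col=4), (row=4, col=8)
  Distance 6: (row=4, col=3), (row=4, col=9)
  Distance 7: (row=3, col=3), (row=4, col=2)
  Distance 8: (row=3, col=2), (row=4, col=1)
Total reachable: 24 (grid has 35 open cells total)

Answer: Reachable cells: 24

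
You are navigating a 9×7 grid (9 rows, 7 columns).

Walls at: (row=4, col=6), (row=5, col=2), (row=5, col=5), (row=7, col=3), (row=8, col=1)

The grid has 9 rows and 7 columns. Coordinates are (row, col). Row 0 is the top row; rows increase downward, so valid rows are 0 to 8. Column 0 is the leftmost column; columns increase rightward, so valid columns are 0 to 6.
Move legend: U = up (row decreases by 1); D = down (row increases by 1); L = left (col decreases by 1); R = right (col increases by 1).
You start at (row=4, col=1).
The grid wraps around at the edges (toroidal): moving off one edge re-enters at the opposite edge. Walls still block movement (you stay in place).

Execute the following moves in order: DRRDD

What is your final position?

Start: (row=4, col=1)
  D (down): (row=4, col=1) -> (row=5, col=1)
  R (right): blocked, stay at (row=5, col=1)
  R (right): blocked, stay at (row=5, col=1)
  D (down): (row=5, col=1) -> (row=6, col=1)
  D (down): (row=6, col=1) -> (row=7, col=1)
Final: (row=7, col=1)

Answer: Final position: (row=7, col=1)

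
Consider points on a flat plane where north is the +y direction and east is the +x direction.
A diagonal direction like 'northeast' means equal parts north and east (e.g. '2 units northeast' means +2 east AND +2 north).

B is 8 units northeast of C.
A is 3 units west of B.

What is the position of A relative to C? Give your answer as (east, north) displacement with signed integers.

Place C at the origin (east=0, north=0).
  B is 8 units northeast of C: delta (east=+8, north=+8); B at (east=8, north=8).
  A is 3 units west of B: delta (east=-3, north=+0); A at (east=5, north=8).
Therefore A relative to C: (east=5, north=8).

Answer: A is at (east=5, north=8) relative to C.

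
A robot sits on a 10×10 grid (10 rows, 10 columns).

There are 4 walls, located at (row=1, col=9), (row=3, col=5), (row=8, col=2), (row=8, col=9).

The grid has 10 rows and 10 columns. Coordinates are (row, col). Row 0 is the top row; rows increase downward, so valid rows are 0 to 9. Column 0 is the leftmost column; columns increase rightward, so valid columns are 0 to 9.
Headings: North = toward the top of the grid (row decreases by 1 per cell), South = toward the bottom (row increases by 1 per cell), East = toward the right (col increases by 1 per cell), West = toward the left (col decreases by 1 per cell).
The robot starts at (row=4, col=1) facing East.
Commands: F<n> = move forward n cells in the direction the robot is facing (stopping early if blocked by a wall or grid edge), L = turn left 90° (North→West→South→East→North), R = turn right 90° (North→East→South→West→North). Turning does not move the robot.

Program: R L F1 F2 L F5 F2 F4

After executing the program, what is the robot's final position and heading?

Start: (row=4, col=1), facing East
  R: turn right, now facing South
  L: turn left, now facing East
  F1: move forward 1, now at (row=4, col=2)
  F2: move forward 2, now at (row=4, col=4)
  L: turn left, now facing North
  F5: move forward 4/5 (blocked), now at (row=0, col=4)
  F2: move forward 0/2 (blocked), now at (row=0, col=4)
  F4: move forward 0/4 (blocked), now at (row=0, col=4)
Final: (row=0, col=4), facing North

Answer: Final position: (row=0, col=4), facing North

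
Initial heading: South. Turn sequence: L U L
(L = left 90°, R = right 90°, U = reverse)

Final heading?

Answer: Final heading: South

Derivation:
Start: South
  L (left (90° counter-clockwise)) -> East
  U (U-turn (180°)) -> West
  L (left (90° counter-clockwise)) -> South
Final: South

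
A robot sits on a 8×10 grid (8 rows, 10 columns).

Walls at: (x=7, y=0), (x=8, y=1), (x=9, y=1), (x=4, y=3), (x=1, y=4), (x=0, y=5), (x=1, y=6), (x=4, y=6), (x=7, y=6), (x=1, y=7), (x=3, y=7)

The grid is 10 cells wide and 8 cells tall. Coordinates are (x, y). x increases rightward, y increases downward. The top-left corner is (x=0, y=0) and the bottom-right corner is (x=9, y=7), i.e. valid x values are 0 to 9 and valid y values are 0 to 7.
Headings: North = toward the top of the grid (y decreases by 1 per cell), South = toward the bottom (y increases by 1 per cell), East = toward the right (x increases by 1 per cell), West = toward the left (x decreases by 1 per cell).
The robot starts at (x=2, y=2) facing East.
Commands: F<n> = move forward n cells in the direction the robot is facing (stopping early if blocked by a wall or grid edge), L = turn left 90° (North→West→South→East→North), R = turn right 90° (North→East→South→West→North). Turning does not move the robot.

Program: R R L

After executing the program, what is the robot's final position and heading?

Start: (x=2, y=2), facing East
  R: turn right, now facing South
  R: turn right, now facing West
  L: turn left, now facing South
Final: (x=2, y=2), facing South

Answer: Final position: (x=2, y=2), facing South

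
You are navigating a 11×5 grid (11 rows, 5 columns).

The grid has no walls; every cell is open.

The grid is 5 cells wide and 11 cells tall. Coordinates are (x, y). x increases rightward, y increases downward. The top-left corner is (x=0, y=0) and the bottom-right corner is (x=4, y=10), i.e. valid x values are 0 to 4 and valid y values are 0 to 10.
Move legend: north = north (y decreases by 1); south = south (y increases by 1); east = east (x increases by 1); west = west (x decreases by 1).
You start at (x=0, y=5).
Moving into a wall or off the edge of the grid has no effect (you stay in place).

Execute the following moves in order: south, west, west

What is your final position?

Start: (x=0, y=5)
  south (south): (x=0, y=5) -> (x=0, y=6)
  west (west): blocked, stay at (x=0, y=6)
  west (west): blocked, stay at (x=0, y=6)
Final: (x=0, y=6)

Answer: Final position: (x=0, y=6)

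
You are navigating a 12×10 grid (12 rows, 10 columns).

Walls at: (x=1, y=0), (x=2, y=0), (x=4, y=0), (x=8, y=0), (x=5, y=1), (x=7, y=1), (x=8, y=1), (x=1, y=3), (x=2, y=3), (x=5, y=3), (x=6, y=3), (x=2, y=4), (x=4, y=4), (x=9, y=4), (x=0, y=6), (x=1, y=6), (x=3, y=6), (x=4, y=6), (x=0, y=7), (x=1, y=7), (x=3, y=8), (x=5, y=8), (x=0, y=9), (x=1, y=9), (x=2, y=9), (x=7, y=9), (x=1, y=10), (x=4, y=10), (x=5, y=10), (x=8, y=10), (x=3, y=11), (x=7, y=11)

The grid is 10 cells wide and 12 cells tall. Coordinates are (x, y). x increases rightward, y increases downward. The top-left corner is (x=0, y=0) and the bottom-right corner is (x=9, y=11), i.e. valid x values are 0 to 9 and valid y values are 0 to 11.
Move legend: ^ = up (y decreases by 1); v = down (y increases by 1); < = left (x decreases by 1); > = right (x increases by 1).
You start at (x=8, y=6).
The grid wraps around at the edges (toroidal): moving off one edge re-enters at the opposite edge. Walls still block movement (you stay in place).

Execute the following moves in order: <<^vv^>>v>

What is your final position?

Answer: Final position: (x=9, y=7)

Derivation:
Start: (x=8, y=6)
  < (left): (x=8, y=6) -> (x=7, y=6)
  < (left): (x=7, y=6) -> (x=6, y=6)
  ^ (up): (x=6, y=6) -> (x=6, y=5)
  v (down): (x=6, y=5) -> (x=6, y=6)
  v (down): (x=6, y=6) -> (x=6, y=7)
  ^ (up): (x=6, y=7) -> (x=6, y=6)
  > (right): (x=6, y=6) -> (x=7, y=6)
  > (right): (x=7, y=6) -> (x=8, y=6)
  v (down): (x=8, y=6) -> (x=8, y=7)
  > (right): (x=8, y=7) -> (x=9, y=7)
Final: (x=9, y=7)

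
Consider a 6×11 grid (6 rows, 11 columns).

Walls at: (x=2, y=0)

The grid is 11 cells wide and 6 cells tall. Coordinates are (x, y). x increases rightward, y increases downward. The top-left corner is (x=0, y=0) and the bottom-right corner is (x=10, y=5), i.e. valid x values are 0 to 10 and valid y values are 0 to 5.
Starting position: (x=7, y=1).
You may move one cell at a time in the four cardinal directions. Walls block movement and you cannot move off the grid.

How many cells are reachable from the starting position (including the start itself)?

BFS flood-fill from (x=7, y=1):
  Distance 0: (x=7, y=1)
  Distance 1: (x=7, y=0), (x=6, y=1), (x=8, y=1), (x=7, y=2)
  Distance 2: (x=6, y=0), (x=8, y=0), (x=5, y=1), (x=9, y=1), (x=6, y=2), (x=8, y=2), (x=7, y=3)
  Distance 3: (x=5, y=0), (x=9, y=0), (x=4, y=1), (x=10, y=1), (x=5, y=2), (x=9, y=2), (x=6, y=3), (x=8, y=3), (x=7, y=4)
  Distance 4: (x=4, y=0), (x=10, y=0), (x=3, y=1), (x=4, y=2), (x=10, y=2), (x=5, y=3), (x=9, y=3), (x=6, y=4), (x=8, y=4), (x=7, y=5)
  Distance 5: (x=3, y=0), (x=2, y=1), (x=3, y=2), (x=4, y=3), (x=10, y=3), (x=5, y=4), (x=9, y=4), (x=6, y=5), (x=8, y=5)
  Distance 6: (x=1, y=1), (x=2, y=2), (x=3, y=3), (x=4, y=4), (x=10, y=4), (x=5, y=5), (x=9, y=5)
  Distance 7: (x=1, y=0), (x=0, y=1), (x=1, y=2), (x=2, y=3), (x=3, y=4), (x=4, y=5), (x=10, y=5)
  Distance 8: (x=0, y=0), (x=0, y=2), (x=1, y=3), (x=2, y=4), (x=3, y=5)
  Distance 9: (x=0, y=3), (x=1, y=4), (x=2, y=5)
  Distance 10: (x=0, y=4), (x=1, y=5)
  Distance 11: (x=0, y=5)
Total reachable: 65 (grid has 65 open cells total)

Answer: Reachable cells: 65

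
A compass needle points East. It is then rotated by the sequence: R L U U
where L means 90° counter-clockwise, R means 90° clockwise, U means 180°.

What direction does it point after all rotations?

Answer: Final heading: East

Derivation:
Start: East
  R (right (90° clockwise)) -> South
  L (left (90° counter-clockwise)) -> East
  U (U-turn (180°)) -> West
  U (U-turn (180°)) -> East
Final: East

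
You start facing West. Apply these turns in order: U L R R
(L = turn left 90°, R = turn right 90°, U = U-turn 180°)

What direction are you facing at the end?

Start: West
  U (U-turn (180°)) -> East
  L (left (90° counter-clockwise)) -> North
  R (right (90° clockwise)) -> East
  R (right (90° clockwise)) -> South
Final: South

Answer: Final heading: South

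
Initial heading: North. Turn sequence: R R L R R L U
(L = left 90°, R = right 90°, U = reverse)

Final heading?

Start: North
  R (right (90° clockwise)) -> East
  R (right (90° clockwise)) -> South
  L (left (90° counter-clockwise)) -> East
  R (right (90° clockwise)) -> South
  R (right (90° clockwise)) -> West
  L (left (90° counter-clockwise)) -> South
  U (U-turn (180°)) -> North
Final: North

Answer: Final heading: North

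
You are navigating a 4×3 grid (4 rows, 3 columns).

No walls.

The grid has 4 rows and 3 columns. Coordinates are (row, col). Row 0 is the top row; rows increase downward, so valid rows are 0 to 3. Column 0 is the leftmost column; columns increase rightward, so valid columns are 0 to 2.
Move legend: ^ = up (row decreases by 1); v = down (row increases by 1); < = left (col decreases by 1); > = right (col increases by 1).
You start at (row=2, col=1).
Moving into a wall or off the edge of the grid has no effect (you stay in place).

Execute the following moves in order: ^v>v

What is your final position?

Start: (row=2, col=1)
  ^ (up): (row=2, col=1) -> (row=1, col=1)
  v (down): (row=1, col=1) -> (row=2, col=1)
  > (right): (row=2, col=1) -> (row=2, col=2)
  v (down): (row=2, col=2) -> (row=3, col=2)
Final: (row=3, col=2)

Answer: Final position: (row=3, col=2)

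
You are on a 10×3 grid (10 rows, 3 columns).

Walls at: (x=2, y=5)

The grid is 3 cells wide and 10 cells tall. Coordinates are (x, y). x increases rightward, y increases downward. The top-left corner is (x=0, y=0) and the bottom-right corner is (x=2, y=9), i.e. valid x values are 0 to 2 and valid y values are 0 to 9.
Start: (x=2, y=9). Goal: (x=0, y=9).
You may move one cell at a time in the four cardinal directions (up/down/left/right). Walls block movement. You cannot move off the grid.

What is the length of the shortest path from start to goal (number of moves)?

Answer: Shortest path length: 2

Derivation:
BFS from (x=2, y=9) until reaching (x=0, y=9):
  Distance 0: (x=2, y=9)
  Distance 1: (x=2, y=8), (x=1, y=9)
  Distance 2: (x=2, y=7), (x=1, y=8), (x=0, y=9)  <- goal reached here
One shortest path (2 moves): (x=2, y=9) -> (x=1, y=9) -> (x=0, y=9)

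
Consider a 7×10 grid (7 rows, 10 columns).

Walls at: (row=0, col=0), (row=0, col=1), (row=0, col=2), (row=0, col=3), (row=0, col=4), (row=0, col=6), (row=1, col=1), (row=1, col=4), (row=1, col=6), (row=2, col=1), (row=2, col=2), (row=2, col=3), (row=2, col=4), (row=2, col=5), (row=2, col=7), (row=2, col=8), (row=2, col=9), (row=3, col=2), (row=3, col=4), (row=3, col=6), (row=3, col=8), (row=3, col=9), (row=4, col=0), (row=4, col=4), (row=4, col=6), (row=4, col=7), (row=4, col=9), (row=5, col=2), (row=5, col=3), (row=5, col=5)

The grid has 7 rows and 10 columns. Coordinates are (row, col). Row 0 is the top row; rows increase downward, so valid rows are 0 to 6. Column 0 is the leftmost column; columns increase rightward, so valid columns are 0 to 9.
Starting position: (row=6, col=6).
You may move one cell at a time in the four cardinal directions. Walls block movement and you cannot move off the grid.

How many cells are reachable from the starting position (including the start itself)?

Answer: Reachable cells: 26

Derivation:
BFS flood-fill from (row=6, col=6):
  Distance 0: (row=6, col=6)
  Distance 1: (row=5, col=6), (row=6, col=5), (row=6, col=7)
  Distance 2: (row=5, col=7), (row=6, col=4), (row=6, col=8)
  Distance 3: (row=5, col=4), (row=5, col=8), (row=6, col=3), (row=6, col=9)
  Distance 4: (row=4, col=8), (row=5, col=9), (row=6, col=2)
  Distance 5: (row=6, col=1)
  Distance 6: (row=5, col=1), (row=6, col=0)
  Distance 7: (row=4, col=1), (row=5, col=0)
  Distance 8: (row=3, col=1), (row=4, col=2)
  Distance 9: (row=3, col=0), (row=4, col=3)
  Distance 10: (row=2, col=0), (row=3, col=3)
  Distance 11: (row=1, col=0)
Total reachable: 26 (grid has 40 open cells total)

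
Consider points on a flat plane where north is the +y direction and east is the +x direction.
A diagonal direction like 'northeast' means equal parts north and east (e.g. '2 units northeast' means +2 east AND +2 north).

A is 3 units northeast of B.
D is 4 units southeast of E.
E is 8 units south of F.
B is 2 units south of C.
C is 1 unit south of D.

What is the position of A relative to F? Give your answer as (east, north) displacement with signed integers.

Place F at the origin (east=0, north=0).
  E is 8 units south of F: delta (east=+0, north=-8); E at (east=0, north=-8).
  D is 4 units southeast of E: delta (east=+4, north=-4); D at (east=4, north=-12).
  C is 1 unit south of D: delta (east=+0, north=-1); C at (east=4, north=-13).
  B is 2 units south of C: delta (east=+0, north=-2); B at (east=4, north=-15).
  A is 3 units northeast of B: delta (east=+3, north=+3); A at (east=7, north=-12).
Therefore A relative to F: (east=7, north=-12).

Answer: A is at (east=7, north=-12) relative to F.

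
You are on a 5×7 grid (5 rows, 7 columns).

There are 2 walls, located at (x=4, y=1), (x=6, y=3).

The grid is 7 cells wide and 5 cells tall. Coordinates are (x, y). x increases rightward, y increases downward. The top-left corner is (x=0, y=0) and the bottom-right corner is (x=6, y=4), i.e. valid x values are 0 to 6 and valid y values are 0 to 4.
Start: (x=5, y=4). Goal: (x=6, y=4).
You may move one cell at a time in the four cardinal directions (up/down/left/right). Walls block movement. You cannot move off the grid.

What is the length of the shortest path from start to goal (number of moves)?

BFS from (x=5, y=4) until reaching (x=6, y=4):
  Distance 0: (x=5, y=4)
  Distance 1: (x=5, y=3), (x=4, y=4), (x=6, y=4)  <- goal reached here
One shortest path (1 moves): (x=5, y=4) -> (x=6, y=4)

Answer: Shortest path length: 1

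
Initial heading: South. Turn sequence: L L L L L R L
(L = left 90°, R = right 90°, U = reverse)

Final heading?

Answer: Final heading: East

Derivation:
Start: South
  L (left (90° counter-clockwise)) -> East
  L (left (90° counter-clockwise)) -> North
  L (left (90° counter-clockwise)) -> West
  L (left (90° counter-clockwise)) -> South
  L (left (90° counter-clockwise)) -> East
  R (right (90° clockwise)) -> South
  L (left (90° counter-clockwise)) -> East
Final: East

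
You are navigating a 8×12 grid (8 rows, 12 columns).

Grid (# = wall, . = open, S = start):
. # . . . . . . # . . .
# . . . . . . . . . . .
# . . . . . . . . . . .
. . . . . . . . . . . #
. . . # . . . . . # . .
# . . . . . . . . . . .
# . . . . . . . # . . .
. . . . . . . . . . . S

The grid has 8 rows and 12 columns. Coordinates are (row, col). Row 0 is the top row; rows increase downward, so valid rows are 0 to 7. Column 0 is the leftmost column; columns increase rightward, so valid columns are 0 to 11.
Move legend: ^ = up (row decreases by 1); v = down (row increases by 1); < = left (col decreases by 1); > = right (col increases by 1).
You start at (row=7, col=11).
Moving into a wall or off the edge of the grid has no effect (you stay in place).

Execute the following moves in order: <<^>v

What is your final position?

Start: (row=7, col=11)
  < (left): (row=7, col=11) -> (row=7, col=10)
  < (left): (row=7, col=10) -> (row=7, col=9)
  ^ (up): (row=7, col=9) -> (row=6, col=9)
  > (right): (row=6, col=9) -> (row=6, col=10)
  v (down): (row=6, col=10) -> (row=7, col=10)
Final: (row=7, col=10)

Answer: Final position: (row=7, col=10)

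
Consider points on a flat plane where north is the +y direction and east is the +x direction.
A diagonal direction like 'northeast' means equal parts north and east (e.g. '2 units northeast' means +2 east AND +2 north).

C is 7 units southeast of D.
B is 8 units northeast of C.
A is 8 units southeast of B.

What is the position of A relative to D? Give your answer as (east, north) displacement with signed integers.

Place D at the origin (east=0, north=0).
  C is 7 units southeast of D: delta (east=+7, north=-7); C at (east=7, north=-7).
  B is 8 units northeast of C: delta (east=+8, north=+8); B at (east=15, north=1).
  A is 8 units southeast of B: delta (east=+8, north=-8); A at (east=23, north=-7).
Therefore A relative to D: (east=23, north=-7).

Answer: A is at (east=23, north=-7) relative to D.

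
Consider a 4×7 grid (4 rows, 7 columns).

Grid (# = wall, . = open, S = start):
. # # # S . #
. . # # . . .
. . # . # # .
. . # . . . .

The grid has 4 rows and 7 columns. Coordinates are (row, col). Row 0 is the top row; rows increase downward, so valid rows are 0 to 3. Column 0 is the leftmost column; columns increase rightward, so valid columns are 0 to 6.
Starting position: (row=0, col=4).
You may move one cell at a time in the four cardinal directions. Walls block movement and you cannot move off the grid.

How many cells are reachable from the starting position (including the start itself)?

BFS flood-fill from (row=0, col=4):
  Distance 0: (row=0, col=4)
  Distance 1: (row=0, col=5), (row=1, col=4)
  Distance 2: (row=1, col=5)
  Distance 3: (row=1, col=6)
  Distance 4: (row=2, col=6)
  Distance 5: (row=3, col=6)
  Distance 6: (row=3, col=5)
  Distance 7: (row=3, col=4)
  Distance 8: (row=3, col=3)
  Distance 9: (row=2, col=3)
Total reachable: 11 (grid has 18 open cells total)

Answer: Reachable cells: 11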